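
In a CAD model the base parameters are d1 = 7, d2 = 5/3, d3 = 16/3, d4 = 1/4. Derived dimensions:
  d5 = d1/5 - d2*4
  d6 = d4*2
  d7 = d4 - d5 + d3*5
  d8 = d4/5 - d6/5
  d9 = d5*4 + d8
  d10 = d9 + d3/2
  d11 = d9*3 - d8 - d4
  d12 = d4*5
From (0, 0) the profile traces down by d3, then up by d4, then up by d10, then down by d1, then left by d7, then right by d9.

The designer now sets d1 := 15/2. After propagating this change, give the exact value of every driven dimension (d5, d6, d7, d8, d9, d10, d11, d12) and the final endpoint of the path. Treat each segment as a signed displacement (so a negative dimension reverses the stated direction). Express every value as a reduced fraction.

d5 = -31/6
d6 = 1/2
d7 = 385/12
d8 = -1/20
d9 = -1243/60
d10 = -361/20
d11 = -1247/20
d12 = 5/4
endpoint = (-264/5, -919/30)

Apply edit: d1 := 15/2
  d5 = d1/5 - d2*4 = -31/6
  d6 = d4*2 = 1/2
  d7 = d4 - d5 + d3*5 = 385/12
  d8 = d4/5 - d6/5 = -1/20
  d9 = d5*4 + d8 = -1243/60
  d10 = d9 + d3/2 = -361/20
  d11 = d9*3 - d8 - d4 = -1247/20
  d12 = d4*5 = 5/4
Walk from origin (0, 0):
  seg 1: down by d3 = 16/3 → (0, -16/3)
  seg 2: up by d4 = 1/4 → (0, -61/12)
  seg 3: up by d10 = -361/20 → (0, -347/15)
  seg 4: down by d1 = 15/2 → (0, -919/30)
  seg 5: left by d7 = 385/12 → (-385/12, -919/30)
  seg 6: right by d9 = -1243/60 → (-264/5, -919/30)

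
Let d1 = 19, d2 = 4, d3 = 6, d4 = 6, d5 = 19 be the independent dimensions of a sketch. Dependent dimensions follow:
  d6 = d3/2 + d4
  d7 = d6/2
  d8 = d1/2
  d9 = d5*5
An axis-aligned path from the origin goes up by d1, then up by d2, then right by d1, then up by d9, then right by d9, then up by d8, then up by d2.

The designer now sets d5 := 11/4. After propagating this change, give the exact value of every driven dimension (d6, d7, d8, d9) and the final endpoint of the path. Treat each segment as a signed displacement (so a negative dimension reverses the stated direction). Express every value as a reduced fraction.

d6 = 9
d7 = 9/2
d8 = 19/2
d9 = 55/4
endpoint = (131/4, 201/4)

Apply edit: d5 := 11/4
  d6 = d3/2 + d4 = 9
  d7 = d6/2 = 9/2
  d8 = d1/2 = 19/2
  d9 = d5*5 = 55/4
Walk from origin (0, 0):
  seg 1: up by d1 = 19 → (0, 19)
  seg 2: up by d2 = 4 → (0, 23)
  seg 3: right by d1 = 19 → (19, 23)
  seg 4: up by d9 = 55/4 → (19, 147/4)
  seg 5: right by d9 = 55/4 → (131/4, 147/4)
  seg 6: up by d8 = 19/2 → (131/4, 185/4)
  seg 7: up by d2 = 4 → (131/4, 201/4)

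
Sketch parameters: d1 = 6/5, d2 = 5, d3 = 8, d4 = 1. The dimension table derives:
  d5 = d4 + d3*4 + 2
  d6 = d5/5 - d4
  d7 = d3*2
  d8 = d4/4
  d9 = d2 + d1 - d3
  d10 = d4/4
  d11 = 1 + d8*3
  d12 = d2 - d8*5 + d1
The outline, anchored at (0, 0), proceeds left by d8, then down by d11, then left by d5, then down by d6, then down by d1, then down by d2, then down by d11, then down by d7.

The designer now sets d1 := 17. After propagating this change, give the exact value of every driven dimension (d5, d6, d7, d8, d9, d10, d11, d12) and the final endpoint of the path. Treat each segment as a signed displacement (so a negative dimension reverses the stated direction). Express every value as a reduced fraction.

d5 = 35
d6 = 6
d7 = 16
d8 = 1/4
d9 = 14
d10 = 1/4
d11 = 7/4
d12 = 83/4
endpoint = (-141/4, -95/2)

Apply edit: d1 := 17
  d5 = d4 + d3*4 + 2 = 35
  d6 = d5/5 - d4 = 6
  d7 = d3*2 = 16
  d8 = d4/4 = 1/4
  d9 = d2 + d1 - d3 = 14
  d10 = d4/4 = 1/4
  d11 = 1 + d8*3 = 7/4
  d12 = d2 - d8*5 + d1 = 83/4
Walk from origin (0, 0):
  seg 1: left by d8 = 1/4 → (-1/4, 0)
  seg 2: down by d11 = 7/4 → (-1/4, -7/4)
  seg 3: left by d5 = 35 → (-141/4, -7/4)
  seg 4: down by d6 = 6 → (-141/4, -31/4)
  seg 5: down by d1 = 17 → (-141/4, -99/4)
  seg 6: down by d2 = 5 → (-141/4, -119/4)
  seg 7: down by d11 = 7/4 → (-141/4, -63/2)
  seg 8: down by d7 = 16 → (-141/4, -95/2)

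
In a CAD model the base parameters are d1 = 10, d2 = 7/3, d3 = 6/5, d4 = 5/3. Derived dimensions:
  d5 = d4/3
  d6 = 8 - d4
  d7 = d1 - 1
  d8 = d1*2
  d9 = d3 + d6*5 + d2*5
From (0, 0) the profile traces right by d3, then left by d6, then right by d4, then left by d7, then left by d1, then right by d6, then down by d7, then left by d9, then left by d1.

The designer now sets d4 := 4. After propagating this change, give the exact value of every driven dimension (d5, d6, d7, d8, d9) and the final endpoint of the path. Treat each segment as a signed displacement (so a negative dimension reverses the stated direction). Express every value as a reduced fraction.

d5 = 4/3
d6 = 4
d7 = 9
d8 = 20
d9 = 493/15
endpoint = (-170/3, -9)

Apply edit: d4 := 4
  d5 = d4/3 = 4/3
  d6 = 8 - d4 = 4
  d7 = d1 - 1 = 9
  d8 = d1*2 = 20
  d9 = d3 + d6*5 + d2*5 = 493/15
Walk from origin (0, 0):
  seg 1: right by d3 = 6/5 → (6/5, 0)
  seg 2: left by d6 = 4 → (-14/5, 0)
  seg 3: right by d4 = 4 → (6/5, 0)
  seg 4: left by d7 = 9 → (-39/5, 0)
  seg 5: left by d1 = 10 → (-89/5, 0)
  seg 6: right by d6 = 4 → (-69/5, 0)
  seg 7: down by d7 = 9 → (-69/5, -9)
  seg 8: left by d9 = 493/15 → (-140/3, -9)
  seg 9: left by d1 = 10 → (-170/3, -9)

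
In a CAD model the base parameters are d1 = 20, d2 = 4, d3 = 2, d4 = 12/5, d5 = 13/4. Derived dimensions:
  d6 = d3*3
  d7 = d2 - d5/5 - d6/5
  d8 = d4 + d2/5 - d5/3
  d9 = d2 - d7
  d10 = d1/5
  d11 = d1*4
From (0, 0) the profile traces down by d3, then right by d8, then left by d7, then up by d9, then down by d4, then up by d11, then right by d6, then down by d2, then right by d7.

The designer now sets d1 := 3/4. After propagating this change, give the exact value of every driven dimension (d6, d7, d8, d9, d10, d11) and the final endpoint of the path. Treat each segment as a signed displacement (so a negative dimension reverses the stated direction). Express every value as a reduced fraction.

Apply edit: d1 := 3/4
  d6 = d3*3 = 6
  d7 = d2 - d5/5 - d6/5 = 43/20
  d8 = d4 + d2/5 - d5/3 = 127/60
  d9 = d2 - d7 = 37/20
  d10 = d1/5 = 3/20
  d11 = d1*4 = 3
Walk from origin (0, 0):
  seg 1: down by d3 = 2 → (0, -2)
  seg 2: right by d8 = 127/60 → (127/60, -2)
  seg 3: left by d7 = 43/20 → (-1/30, -2)
  seg 4: up by d9 = 37/20 → (-1/30, -3/20)
  seg 5: down by d4 = 12/5 → (-1/30, -51/20)
  seg 6: up by d11 = 3 → (-1/30, 9/20)
  seg 7: right by d6 = 6 → (179/30, 9/20)
  seg 8: down by d2 = 4 → (179/30, -71/20)
  seg 9: right by d7 = 43/20 → (487/60, -71/20)

d6 = 6
d7 = 43/20
d8 = 127/60
d9 = 37/20
d10 = 3/20
d11 = 3
endpoint = (487/60, -71/20)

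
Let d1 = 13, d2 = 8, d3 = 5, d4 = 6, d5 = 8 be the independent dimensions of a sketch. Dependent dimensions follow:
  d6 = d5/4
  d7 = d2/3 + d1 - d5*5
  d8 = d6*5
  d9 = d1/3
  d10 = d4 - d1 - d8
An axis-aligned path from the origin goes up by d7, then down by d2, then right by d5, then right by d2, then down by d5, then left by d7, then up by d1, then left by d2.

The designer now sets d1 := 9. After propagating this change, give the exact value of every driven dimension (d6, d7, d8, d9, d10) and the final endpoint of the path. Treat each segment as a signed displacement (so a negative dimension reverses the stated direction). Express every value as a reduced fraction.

d6 = 2
d7 = -85/3
d8 = 10
d9 = 3
d10 = -13
endpoint = (109/3, -106/3)

Apply edit: d1 := 9
  d6 = d5/4 = 2
  d7 = d2/3 + d1 - d5*5 = -85/3
  d8 = d6*5 = 10
  d9 = d1/3 = 3
  d10 = d4 - d1 - d8 = -13
Walk from origin (0, 0):
  seg 1: up by d7 = -85/3 → (0, -85/3)
  seg 2: down by d2 = 8 → (0, -109/3)
  seg 3: right by d5 = 8 → (8, -109/3)
  seg 4: right by d2 = 8 → (16, -109/3)
  seg 5: down by d5 = 8 → (16, -133/3)
  seg 6: left by d7 = -85/3 → (133/3, -133/3)
  seg 7: up by d1 = 9 → (133/3, -106/3)
  seg 8: left by d2 = 8 → (109/3, -106/3)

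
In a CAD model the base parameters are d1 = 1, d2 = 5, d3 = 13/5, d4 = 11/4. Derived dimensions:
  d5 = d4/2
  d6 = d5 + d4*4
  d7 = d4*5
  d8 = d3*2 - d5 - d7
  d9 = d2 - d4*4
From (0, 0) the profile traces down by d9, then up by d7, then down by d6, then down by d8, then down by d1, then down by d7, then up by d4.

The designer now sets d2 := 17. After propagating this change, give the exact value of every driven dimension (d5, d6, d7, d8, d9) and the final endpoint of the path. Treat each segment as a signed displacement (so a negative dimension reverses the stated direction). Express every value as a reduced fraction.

d5 = 11/8
d6 = 99/8
d7 = 55/4
d8 = -397/40
d9 = 6
endpoint = (0, -67/10)

Apply edit: d2 := 17
  d5 = d4/2 = 11/8
  d6 = d5 + d4*4 = 99/8
  d7 = d4*5 = 55/4
  d8 = d3*2 - d5 - d7 = -397/40
  d9 = d2 - d4*4 = 6
Walk from origin (0, 0):
  seg 1: down by d9 = 6 → (0, -6)
  seg 2: up by d7 = 55/4 → (0, 31/4)
  seg 3: down by d6 = 99/8 → (0, -37/8)
  seg 4: down by d8 = -397/40 → (0, 53/10)
  seg 5: down by d1 = 1 → (0, 43/10)
  seg 6: down by d7 = 55/4 → (0, -189/20)
  seg 7: up by d4 = 11/4 → (0, -67/10)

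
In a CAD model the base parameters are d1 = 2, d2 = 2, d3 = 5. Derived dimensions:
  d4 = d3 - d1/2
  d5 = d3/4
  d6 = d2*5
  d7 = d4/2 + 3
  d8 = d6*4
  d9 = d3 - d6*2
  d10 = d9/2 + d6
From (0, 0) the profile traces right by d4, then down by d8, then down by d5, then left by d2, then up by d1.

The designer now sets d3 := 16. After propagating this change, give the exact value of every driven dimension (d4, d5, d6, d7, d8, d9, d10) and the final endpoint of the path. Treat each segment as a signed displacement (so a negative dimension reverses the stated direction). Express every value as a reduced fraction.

d4 = 15
d5 = 4
d6 = 10
d7 = 21/2
d8 = 40
d9 = -4
d10 = 8
endpoint = (13, -42)

Apply edit: d3 := 16
  d4 = d3 - d1/2 = 15
  d5 = d3/4 = 4
  d6 = d2*5 = 10
  d7 = d4/2 + 3 = 21/2
  d8 = d6*4 = 40
  d9 = d3 - d6*2 = -4
  d10 = d9/2 + d6 = 8
Walk from origin (0, 0):
  seg 1: right by d4 = 15 → (15, 0)
  seg 2: down by d8 = 40 → (15, -40)
  seg 3: down by d5 = 4 → (15, -44)
  seg 4: left by d2 = 2 → (13, -44)
  seg 5: up by d1 = 2 → (13, -42)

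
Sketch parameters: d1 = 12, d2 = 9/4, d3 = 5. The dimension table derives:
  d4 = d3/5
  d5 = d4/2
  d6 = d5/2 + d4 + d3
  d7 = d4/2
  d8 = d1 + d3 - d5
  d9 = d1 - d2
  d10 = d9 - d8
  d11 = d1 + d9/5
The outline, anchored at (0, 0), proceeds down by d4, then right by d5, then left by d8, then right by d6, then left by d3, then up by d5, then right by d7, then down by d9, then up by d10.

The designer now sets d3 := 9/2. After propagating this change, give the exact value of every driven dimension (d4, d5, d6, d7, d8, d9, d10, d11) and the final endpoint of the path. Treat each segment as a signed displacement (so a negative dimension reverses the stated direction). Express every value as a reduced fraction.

Apply edit: d3 := 9/2
  d4 = d3/5 = 9/10
  d5 = d4/2 = 9/20
  d6 = d5/2 + d4 + d3 = 45/8
  d7 = d4/2 = 9/20
  d8 = d1 + d3 - d5 = 321/20
  d9 = d1 - d2 = 39/4
  d10 = d9 - d8 = -63/10
  d11 = d1 + d9/5 = 279/20
Walk from origin (0, 0):
  seg 1: down by d4 = 9/10 → (0, -9/10)
  seg 2: right by d5 = 9/20 → (9/20, -9/10)
  seg 3: left by d8 = 321/20 → (-78/5, -9/10)
  seg 4: right by d6 = 45/8 → (-399/40, -9/10)
  seg 5: left by d3 = 9/2 → (-579/40, -9/10)
  seg 6: up by d5 = 9/20 → (-579/40, -9/20)
  seg 7: right by d7 = 9/20 → (-561/40, -9/20)
  seg 8: down by d9 = 39/4 → (-561/40, -51/5)
  seg 9: up by d10 = -63/10 → (-561/40, -33/2)

d4 = 9/10
d5 = 9/20
d6 = 45/8
d7 = 9/20
d8 = 321/20
d9 = 39/4
d10 = -63/10
d11 = 279/20
endpoint = (-561/40, -33/2)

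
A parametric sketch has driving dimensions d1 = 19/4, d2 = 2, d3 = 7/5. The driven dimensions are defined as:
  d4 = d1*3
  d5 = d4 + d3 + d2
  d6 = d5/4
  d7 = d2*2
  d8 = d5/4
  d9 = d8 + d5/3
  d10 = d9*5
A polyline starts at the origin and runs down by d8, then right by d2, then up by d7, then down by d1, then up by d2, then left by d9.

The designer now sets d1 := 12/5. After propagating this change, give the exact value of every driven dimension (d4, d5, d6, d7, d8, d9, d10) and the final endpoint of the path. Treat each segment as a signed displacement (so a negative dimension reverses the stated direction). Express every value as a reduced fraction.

d4 = 36/5
d5 = 53/5
d6 = 53/20
d7 = 4
d8 = 53/20
d9 = 371/60
d10 = 371/12
endpoint = (-251/60, 19/20)

Apply edit: d1 := 12/5
  d4 = d1*3 = 36/5
  d5 = d4 + d3 + d2 = 53/5
  d6 = d5/4 = 53/20
  d7 = d2*2 = 4
  d8 = d5/4 = 53/20
  d9 = d8 + d5/3 = 371/60
  d10 = d9*5 = 371/12
Walk from origin (0, 0):
  seg 1: down by d8 = 53/20 → (0, -53/20)
  seg 2: right by d2 = 2 → (2, -53/20)
  seg 3: up by d7 = 4 → (2, 27/20)
  seg 4: down by d1 = 12/5 → (2, -21/20)
  seg 5: up by d2 = 2 → (2, 19/20)
  seg 6: left by d9 = 371/60 → (-251/60, 19/20)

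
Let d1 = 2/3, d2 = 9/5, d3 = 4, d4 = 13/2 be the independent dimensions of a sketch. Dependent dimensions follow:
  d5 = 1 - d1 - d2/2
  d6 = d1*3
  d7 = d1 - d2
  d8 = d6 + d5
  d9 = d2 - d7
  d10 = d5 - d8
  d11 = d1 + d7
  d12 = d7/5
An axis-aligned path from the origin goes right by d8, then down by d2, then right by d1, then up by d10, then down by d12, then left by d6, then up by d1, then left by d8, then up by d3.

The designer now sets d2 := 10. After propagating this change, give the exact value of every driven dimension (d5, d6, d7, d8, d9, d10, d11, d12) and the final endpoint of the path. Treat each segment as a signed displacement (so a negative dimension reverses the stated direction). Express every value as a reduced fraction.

Apply edit: d2 := 10
  d5 = 1 - d1 - d2/2 = -14/3
  d6 = d1*3 = 2
  d7 = d1 - d2 = -28/3
  d8 = d6 + d5 = -8/3
  d9 = d2 - d7 = 58/3
  d10 = d5 - d8 = -2
  d11 = d1 + d7 = -26/3
  d12 = d7/5 = -28/15
Walk from origin (0, 0):
  seg 1: right by d8 = -8/3 → (-8/3, 0)
  seg 2: down by d2 = 10 → (-8/3, -10)
  seg 3: right by d1 = 2/3 → (-2, -10)
  seg 4: up by d10 = -2 → (-2, -12)
  seg 5: down by d12 = -28/15 → (-2, -152/15)
  seg 6: left by d6 = 2 → (-4, -152/15)
  seg 7: up by d1 = 2/3 → (-4, -142/15)
  seg 8: left by d8 = -8/3 → (-4/3, -142/15)
  seg 9: up by d3 = 4 → (-4/3, -82/15)

d5 = -14/3
d6 = 2
d7 = -28/3
d8 = -8/3
d9 = 58/3
d10 = -2
d11 = -26/3
d12 = -28/15
endpoint = (-4/3, -82/15)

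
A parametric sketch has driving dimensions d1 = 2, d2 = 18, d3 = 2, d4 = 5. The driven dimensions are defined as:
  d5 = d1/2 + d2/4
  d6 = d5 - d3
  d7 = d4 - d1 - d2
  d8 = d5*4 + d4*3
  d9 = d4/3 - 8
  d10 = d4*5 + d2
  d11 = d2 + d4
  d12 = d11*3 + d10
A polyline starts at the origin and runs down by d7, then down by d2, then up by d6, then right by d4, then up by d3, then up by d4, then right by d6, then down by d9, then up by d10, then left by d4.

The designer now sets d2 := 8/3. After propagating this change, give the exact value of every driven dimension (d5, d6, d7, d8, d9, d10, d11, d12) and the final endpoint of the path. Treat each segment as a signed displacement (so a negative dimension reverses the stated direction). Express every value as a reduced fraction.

d5 = 5/3
d6 = -1/3
d7 = 1/3
d8 = 65/3
d9 = -19/3
d10 = 83/3
d11 = 23/3
d12 = 152/3
endpoint = (-1/3, 113/3)

Apply edit: d2 := 8/3
  d5 = d1/2 + d2/4 = 5/3
  d6 = d5 - d3 = -1/3
  d7 = d4 - d1 - d2 = 1/3
  d8 = d5*4 + d4*3 = 65/3
  d9 = d4/3 - 8 = -19/3
  d10 = d4*5 + d2 = 83/3
  d11 = d2 + d4 = 23/3
  d12 = d11*3 + d10 = 152/3
Walk from origin (0, 0):
  seg 1: down by d7 = 1/3 → (0, -1/3)
  seg 2: down by d2 = 8/3 → (0, -3)
  seg 3: up by d6 = -1/3 → (0, -10/3)
  seg 4: right by d4 = 5 → (5, -10/3)
  seg 5: up by d3 = 2 → (5, -4/3)
  seg 6: up by d4 = 5 → (5, 11/3)
  seg 7: right by d6 = -1/3 → (14/3, 11/3)
  seg 8: down by d9 = -19/3 → (14/3, 10)
  seg 9: up by d10 = 83/3 → (14/3, 113/3)
  seg 10: left by d4 = 5 → (-1/3, 113/3)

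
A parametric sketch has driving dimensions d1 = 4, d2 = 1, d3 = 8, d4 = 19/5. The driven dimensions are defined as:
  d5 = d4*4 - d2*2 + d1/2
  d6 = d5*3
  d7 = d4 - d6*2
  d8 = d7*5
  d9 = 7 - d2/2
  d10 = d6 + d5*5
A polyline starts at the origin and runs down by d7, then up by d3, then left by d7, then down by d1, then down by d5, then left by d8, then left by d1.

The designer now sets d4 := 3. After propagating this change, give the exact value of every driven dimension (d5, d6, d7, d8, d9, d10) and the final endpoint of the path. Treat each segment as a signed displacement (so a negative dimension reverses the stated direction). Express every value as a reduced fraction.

Apply edit: d4 := 3
  d5 = d4*4 - d2*2 + d1/2 = 12
  d6 = d5*3 = 36
  d7 = d4 - d6*2 = -69
  d8 = d7*5 = -345
  d9 = 7 - d2/2 = 13/2
  d10 = d6 + d5*5 = 96
Walk from origin (0, 0):
  seg 1: down by d7 = -69 → (0, 69)
  seg 2: up by d3 = 8 → (0, 77)
  seg 3: left by d7 = -69 → (69, 77)
  seg 4: down by d1 = 4 → (69, 73)
  seg 5: down by d5 = 12 → (69, 61)
  seg 6: left by d8 = -345 → (414, 61)
  seg 7: left by d1 = 4 → (410, 61)

d5 = 12
d6 = 36
d7 = -69
d8 = -345
d9 = 13/2
d10 = 96
endpoint = (410, 61)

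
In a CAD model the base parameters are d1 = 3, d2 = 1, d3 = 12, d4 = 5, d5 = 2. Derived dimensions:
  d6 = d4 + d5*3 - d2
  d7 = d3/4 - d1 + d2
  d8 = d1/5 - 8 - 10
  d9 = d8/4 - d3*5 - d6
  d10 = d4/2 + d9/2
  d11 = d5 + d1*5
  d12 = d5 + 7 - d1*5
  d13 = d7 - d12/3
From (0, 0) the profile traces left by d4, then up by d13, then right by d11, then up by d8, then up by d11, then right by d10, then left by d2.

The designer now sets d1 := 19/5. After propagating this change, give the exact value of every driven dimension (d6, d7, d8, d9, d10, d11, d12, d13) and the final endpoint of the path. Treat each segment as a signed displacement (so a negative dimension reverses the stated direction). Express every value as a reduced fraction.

Apply edit: d1 := 19/5
  d6 = d4 + d5*3 - d2 = 10
  d7 = d3/4 - d1 + d2 = 1/5
  d8 = d1/5 - 8 - 10 = -431/25
  d9 = d8/4 - d3*5 - d6 = -7431/100
  d10 = d4/2 + d9/2 = -6931/200
  d11 = d5 + d1*5 = 21
  d12 = d5 + 7 - d1*5 = -10
  d13 = d7 - d12/3 = 53/15
Walk from origin (0, 0):
  seg 1: left by d4 = 5 → (-5, 0)
  seg 2: up by d13 = 53/15 → (-5, 53/15)
  seg 3: right by d11 = 21 → (16, 53/15)
  seg 4: up by d8 = -431/25 → (16, -1028/75)
  seg 5: up by d11 = 21 → (16, 547/75)
  seg 6: right by d10 = -6931/200 → (-3731/200, 547/75)
  seg 7: left by d2 = 1 → (-3931/200, 547/75)

d6 = 10
d7 = 1/5
d8 = -431/25
d9 = -7431/100
d10 = -6931/200
d11 = 21
d12 = -10
d13 = 53/15
endpoint = (-3931/200, 547/75)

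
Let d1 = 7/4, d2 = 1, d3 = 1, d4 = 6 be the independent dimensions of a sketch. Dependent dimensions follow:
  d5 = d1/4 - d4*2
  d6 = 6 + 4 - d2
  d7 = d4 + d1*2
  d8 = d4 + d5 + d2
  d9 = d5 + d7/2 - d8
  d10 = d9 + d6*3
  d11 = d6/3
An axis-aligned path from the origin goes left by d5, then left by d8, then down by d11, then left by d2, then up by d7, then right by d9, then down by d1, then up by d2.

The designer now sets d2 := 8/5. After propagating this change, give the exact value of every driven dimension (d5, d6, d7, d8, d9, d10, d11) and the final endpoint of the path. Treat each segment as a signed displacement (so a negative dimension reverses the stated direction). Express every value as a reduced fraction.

Apply edit: d2 := 8/5
  d5 = d1/4 - d4*2 = -185/16
  d6 = 6 + 4 - d2 = 42/5
  d7 = d4 + d1*2 = 19/2
  d8 = d4 + d5 + d2 = -317/80
  d9 = d5 + d7/2 - d8 = -57/20
  d10 = d9 + d6*3 = 447/20
  d11 = d6/3 = 14/5
Walk from origin (0, 0):
  seg 1: left by d5 = -185/16 → (185/16, 0)
  seg 2: left by d8 = -317/80 → (621/40, 0)
  seg 3: down by d11 = 14/5 → (621/40, -14/5)
  seg 4: left by d2 = 8/5 → (557/40, -14/5)
  seg 5: up by d7 = 19/2 → (557/40, 67/10)
  seg 6: right by d9 = -57/20 → (443/40, 67/10)
  seg 7: down by d1 = 7/4 → (443/40, 99/20)
  seg 8: up by d2 = 8/5 → (443/40, 131/20)

d5 = -185/16
d6 = 42/5
d7 = 19/2
d8 = -317/80
d9 = -57/20
d10 = 447/20
d11 = 14/5
endpoint = (443/40, 131/20)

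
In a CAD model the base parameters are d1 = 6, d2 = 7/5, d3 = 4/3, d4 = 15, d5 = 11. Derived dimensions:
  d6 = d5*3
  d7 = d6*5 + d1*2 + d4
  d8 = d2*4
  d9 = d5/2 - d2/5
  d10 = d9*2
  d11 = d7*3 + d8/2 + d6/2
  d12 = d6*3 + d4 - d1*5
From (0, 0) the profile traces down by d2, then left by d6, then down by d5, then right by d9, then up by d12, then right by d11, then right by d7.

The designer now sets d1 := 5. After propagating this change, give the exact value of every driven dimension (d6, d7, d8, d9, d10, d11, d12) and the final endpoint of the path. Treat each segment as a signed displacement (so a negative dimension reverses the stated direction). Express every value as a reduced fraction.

d6 = 33
d7 = 190
d8 = 28/5
d9 = 261/50
d10 = 261/25
d11 = 5893/10
d12 = 89
endpoint = (18788/25, 383/5)

Apply edit: d1 := 5
  d6 = d5*3 = 33
  d7 = d6*5 + d1*2 + d4 = 190
  d8 = d2*4 = 28/5
  d9 = d5/2 - d2/5 = 261/50
  d10 = d9*2 = 261/25
  d11 = d7*3 + d8/2 + d6/2 = 5893/10
  d12 = d6*3 + d4 - d1*5 = 89
Walk from origin (0, 0):
  seg 1: down by d2 = 7/5 → (0, -7/5)
  seg 2: left by d6 = 33 → (-33, -7/5)
  seg 3: down by d5 = 11 → (-33, -62/5)
  seg 4: right by d9 = 261/50 → (-1389/50, -62/5)
  seg 5: up by d12 = 89 → (-1389/50, 383/5)
  seg 6: right by d11 = 5893/10 → (14038/25, 383/5)
  seg 7: right by d7 = 190 → (18788/25, 383/5)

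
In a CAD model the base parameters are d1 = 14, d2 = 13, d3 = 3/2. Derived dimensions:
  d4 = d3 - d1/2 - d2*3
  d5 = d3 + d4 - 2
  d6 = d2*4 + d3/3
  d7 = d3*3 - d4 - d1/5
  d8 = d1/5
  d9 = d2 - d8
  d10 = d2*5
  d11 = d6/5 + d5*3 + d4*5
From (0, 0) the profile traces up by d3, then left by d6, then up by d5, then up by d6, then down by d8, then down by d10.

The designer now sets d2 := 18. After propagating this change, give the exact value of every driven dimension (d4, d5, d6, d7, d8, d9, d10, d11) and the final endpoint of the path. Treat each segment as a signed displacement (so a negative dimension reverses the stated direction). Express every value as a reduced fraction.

d4 = -119/2
d5 = -60
d6 = 145/2
d7 = 306/5
d8 = 14/5
d9 = 76/5
d10 = 90
d11 = -463
endpoint = (-145/2, -394/5)

Apply edit: d2 := 18
  d4 = d3 - d1/2 - d2*3 = -119/2
  d5 = d3 + d4 - 2 = -60
  d6 = d2*4 + d3/3 = 145/2
  d7 = d3*3 - d4 - d1/5 = 306/5
  d8 = d1/5 = 14/5
  d9 = d2 - d8 = 76/5
  d10 = d2*5 = 90
  d11 = d6/5 + d5*3 + d4*5 = -463
Walk from origin (0, 0):
  seg 1: up by d3 = 3/2 → (0, 3/2)
  seg 2: left by d6 = 145/2 → (-145/2, 3/2)
  seg 3: up by d5 = -60 → (-145/2, -117/2)
  seg 4: up by d6 = 145/2 → (-145/2, 14)
  seg 5: down by d8 = 14/5 → (-145/2, 56/5)
  seg 6: down by d10 = 90 → (-145/2, -394/5)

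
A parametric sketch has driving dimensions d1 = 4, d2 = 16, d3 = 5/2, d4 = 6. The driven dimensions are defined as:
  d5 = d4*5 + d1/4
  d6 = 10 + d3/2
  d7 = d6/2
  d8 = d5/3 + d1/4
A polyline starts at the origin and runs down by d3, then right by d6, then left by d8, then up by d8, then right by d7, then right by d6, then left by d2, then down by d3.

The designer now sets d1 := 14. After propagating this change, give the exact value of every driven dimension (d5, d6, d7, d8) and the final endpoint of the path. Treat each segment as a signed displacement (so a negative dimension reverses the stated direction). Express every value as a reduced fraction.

Apply edit: d1 := 14
  d5 = d4*5 + d1/4 = 67/2
  d6 = 10 + d3/2 = 45/4
  d7 = d6/2 = 45/8
  d8 = d5/3 + d1/4 = 44/3
Walk from origin (0, 0):
  seg 1: down by d3 = 5/2 → (0, -5/2)
  seg 2: right by d6 = 45/4 → (45/4, -5/2)
  seg 3: left by d8 = 44/3 → (-41/12, -5/2)
  seg 4: up by d8 = 44/3 → (-41/12, 73/6)
  seg 5: right by d7 = 45/8 → (53/24, 73/6)
  seg 6: right by d6 = 45/4 → (323/24, 73/6)
  seg 7: left by d2 = 16 → (-61/24, 73/6)
  seg 8: down by d3 = 5/2 → (-61/24, 29/3)

d5 = 67/2
d6 = 45/4
d7 = 45/8
d8 = 44/3
endpoint = (-61/24, 29/3)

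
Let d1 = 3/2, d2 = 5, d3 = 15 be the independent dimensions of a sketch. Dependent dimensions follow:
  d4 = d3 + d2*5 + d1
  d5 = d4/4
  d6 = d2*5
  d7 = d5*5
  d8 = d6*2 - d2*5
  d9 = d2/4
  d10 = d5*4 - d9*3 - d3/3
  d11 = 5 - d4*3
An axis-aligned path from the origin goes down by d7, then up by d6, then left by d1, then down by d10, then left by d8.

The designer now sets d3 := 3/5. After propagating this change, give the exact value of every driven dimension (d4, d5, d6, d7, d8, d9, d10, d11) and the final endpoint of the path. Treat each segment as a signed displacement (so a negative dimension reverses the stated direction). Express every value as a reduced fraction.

Apply edit: d3 := 3/5
  d4 = d3 + d2*5 + d1 = 271/10
  d5 = d4/4 = 271/40
  d6 = d2*5 = 25
  d7 = d5*5 = 271/8
  d8 = d6*2 - d2*5 = 25
  d9 = d2/4 = 5/4
  d10 = d5*4 - d9*3 - d3/3 = 463/20
  d11 = 5 - d4*3 = -763/10
Walk from origin (0, 0):
  seg 1: down by d7 = 271/8 → (0, -271/8)
  seg 2: up by d6 = 25 → (0, -71/8)
  seg 3: left by d1 = 3/2 → (-3/2, -71/8)
  seg 4: down by d10 = 463/20 → (-3/2, -1281/40)
  seg 5: left by d8 = 25 → (-53/2, -1281/40)

d4 = 271/10
d5 = 271/40
d6 = 25
d7 = 271/8
d8 = 25
d9 = 5/4
d10 = 463/20
d11 = -763/10
endpoint = (-53/2, -1281/40)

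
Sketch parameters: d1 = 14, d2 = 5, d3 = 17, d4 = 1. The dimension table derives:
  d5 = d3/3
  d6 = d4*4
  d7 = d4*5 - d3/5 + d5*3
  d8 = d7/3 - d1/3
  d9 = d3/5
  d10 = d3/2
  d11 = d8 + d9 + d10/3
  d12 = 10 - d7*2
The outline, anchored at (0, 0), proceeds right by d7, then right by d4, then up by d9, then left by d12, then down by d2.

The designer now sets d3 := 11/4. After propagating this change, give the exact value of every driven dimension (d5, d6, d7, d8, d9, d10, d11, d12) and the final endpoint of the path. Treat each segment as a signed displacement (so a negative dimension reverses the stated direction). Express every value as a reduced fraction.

Apply edit: d3 := 11/4
  d5 = d3/3 = 11/12
  d6 = d4*4 = 4
  d7 = d4*5 - d3/5 + d5*3 = 36/5
  d8 = d7/3 - d1/3 = -34/15
  d9 = d3/5 = 11/20
  d10 = d3/2 = 11/8
  d11 = d8 + d9 + d10/3 = -151/120
  d12 = 10 - d7*2 = -22/5
Walk from origin (0, 0):
  seg 1: right by d7 = 36/5 → (36/5, 0)
  seg 2: right by d4 = 1 → (41/5, 0)
  seg 3: up by d9 = 11/20 → (41/5, 11/20)
  seg 4: left by d12 = -22/5 → (63/5, 11/20)
  seg 5: down by d2 = 5 → (63/5, -89/20)

d5 = 11/12
d6 = 4
d7 = 36/5
d8 = -34/15
d9 = 11/20
d10 = 11/8
d11 = -151/120
d12 = -22/5
endpoint = (63/5, -89/20)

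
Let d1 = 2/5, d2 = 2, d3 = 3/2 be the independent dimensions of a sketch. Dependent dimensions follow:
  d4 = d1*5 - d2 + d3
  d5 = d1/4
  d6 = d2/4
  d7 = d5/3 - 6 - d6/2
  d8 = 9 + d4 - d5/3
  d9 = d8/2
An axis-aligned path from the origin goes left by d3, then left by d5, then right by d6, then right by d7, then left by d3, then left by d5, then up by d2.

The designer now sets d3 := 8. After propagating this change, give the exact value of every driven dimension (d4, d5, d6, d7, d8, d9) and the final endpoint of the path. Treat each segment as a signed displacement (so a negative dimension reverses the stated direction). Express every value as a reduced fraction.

Apply edit: d3 := 8
  d4 = d1*5 - d2 + d3 = 8
  d5 = d1/4 = 1/10
  d6 = d2/4 = 1/2
  d7 = d5/3 - 6 - d6/2 = -373/60
  d8 = 9 + d4 - d5/3 = 509/30
  d9 = d8/2 = 509/60
Walk from origin (0, 0):
  seg 1: left by d3 = 8 → (-8, 0)
  seg 2: left by d5 = 1/10 → (-81/10, 0)
  seg 3: right by d6 = 1/2 → (-38/5, 0)
  seg 4: right by d7 = -373/60 → (-829/60, 0)
  seg 5: left by d3 = 8 → (-1309/60, 0)
  seg 6: left by d5 = 1/10 → (-263/12, 0)
  seg 7: up by d2 = 2 → (-263/12, 2)

d4 = 8
d5 = 1/10
d6 = 1/2
d7 = -373/60
d8 = 509/30
d9 = 509/60
endpoint = (-263/12, 2)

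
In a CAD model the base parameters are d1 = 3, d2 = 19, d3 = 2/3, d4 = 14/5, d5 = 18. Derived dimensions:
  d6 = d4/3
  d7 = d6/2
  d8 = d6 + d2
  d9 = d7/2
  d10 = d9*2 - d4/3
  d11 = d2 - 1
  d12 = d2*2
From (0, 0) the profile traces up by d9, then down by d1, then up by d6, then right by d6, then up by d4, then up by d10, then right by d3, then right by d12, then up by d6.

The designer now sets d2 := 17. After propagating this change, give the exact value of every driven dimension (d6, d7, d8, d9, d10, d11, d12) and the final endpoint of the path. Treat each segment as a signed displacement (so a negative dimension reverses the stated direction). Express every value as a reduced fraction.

d6 = 14/15
d7 = 7/15
d8 = 269/15
d9 = 7/30
d10 = -7/15
d11 = 16
d12 = 34
endpoint = (178/5, 43/30)

Apply edit: d2 := 17
  d6 = d4/3 = 14/15
  d7 = d6/2 = 7/15
  d8 = d6 + d2 = 269/15
  d9 = d7/2 = 7/30
  d10 = d9*2 - d4/3 = -7/15
  d11 = d2 - 1 = 16
  d12 = d2*2 = 34
Walk from origin (0, 0):
  seg 1: up by d9 = 7/30 → (0, 7/30)
  seg 2: down by d1 = 3 → (0, -83/30)
  seg 3: up by d6 = 14/15 → (0, -11/6)
  seg 4: right by d6 = 14/15 → (14/15, -11/6)
  seg 5: up by d4 = 14/5 → (14/15, 29/30)
  seg 6: up by d10 = -7/15 → (14/15, 1/2)
  seg 7: right by d3 = 2/3 → (8/5, 1/2)
  seg 8: right by d12 = 34 → (178/5, 1/2)
  seg 9: up by d6 = 14/15 → (178/5, 43/30)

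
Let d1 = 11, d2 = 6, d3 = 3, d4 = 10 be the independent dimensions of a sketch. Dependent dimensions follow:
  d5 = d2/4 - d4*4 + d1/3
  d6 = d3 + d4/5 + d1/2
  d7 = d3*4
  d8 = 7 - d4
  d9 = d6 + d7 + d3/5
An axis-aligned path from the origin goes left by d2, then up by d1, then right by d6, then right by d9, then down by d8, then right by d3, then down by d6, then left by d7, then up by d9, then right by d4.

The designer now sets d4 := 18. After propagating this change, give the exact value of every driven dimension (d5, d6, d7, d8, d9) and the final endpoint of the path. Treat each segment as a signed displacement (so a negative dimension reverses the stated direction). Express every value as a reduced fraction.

d5 = -401/6
d6 = 121/10
d7 = 12
d8 = -11
d9 = 247/10
endpoint = (199/5, 173/5)

Apply edit: d4 := 18
  d5 = d2/4 - d4*4 + d1/3 = -401/6
  d6 = d3 + d4/5 + d1/2 = 121/10
  d7 = d3*4 = 12
  d8 = 7 - d4 = -11
  d9 = d6 + d7 + d3/5 = 247/10
Walk from origin (0, 0):
  seg 1: left by d2 = 6 → (-6, 0)
  seg 2: up by d1 = 11 → (-6, 11)
  seg 3: right by d6 = 121/10 → (61/10, 11)
  seg 4: right by d9 = 247/10 → (154/5, 11)
  seg 5: down by d8 = -11 → (154/5, 22)
  seg 6: right by d3 = 3 → (169/5, 22)
  seg 7: down by d6 = 121/10 → (169/5, 99/10)
  seg 8: left by d7 = 12 → (109/5, 99/10)
  seg 9: up by d9 = 247/10 → (109/5, 173/5)
  seg 10: right by d4 = 18 → (199/5, 173/5)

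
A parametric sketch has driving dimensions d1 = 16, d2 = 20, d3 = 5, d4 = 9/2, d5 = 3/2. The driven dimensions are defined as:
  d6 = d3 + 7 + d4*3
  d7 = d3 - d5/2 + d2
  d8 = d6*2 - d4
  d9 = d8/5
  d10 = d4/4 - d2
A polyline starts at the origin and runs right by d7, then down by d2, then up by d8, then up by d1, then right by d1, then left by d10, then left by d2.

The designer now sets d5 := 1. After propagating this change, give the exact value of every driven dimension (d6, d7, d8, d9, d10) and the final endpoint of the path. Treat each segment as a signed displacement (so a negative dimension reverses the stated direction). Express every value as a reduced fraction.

Apply edit: d5 := 1
  d6 = d3 + 7 + d4*3 = 51/2
  d7 = d3 - d5/2 + d2 = 49/2
  d8 = d6*2 - d4 = 93/2
  d9 = d8/5 = 93/10
  d10 = d4/4 - d2 = -151/8
Walk from origin (0, 0):
  seg 1: right by d7 = 49/2 → (49/2, 0)
  seg 2: down by d2 = 20 → (49/2, -20)
  seg 3: up by d8 = 93/2 → (49/2, 53/2)
  seg 4: up by d1 = 16 → (49/2, 85/2)
  seg 5: right by d1 = 16 → (81/2, 85/2)
  seg 6: left by d10 = -151/8 → (475/8, 85/2)
  seg 7: left by d2 = 20 → (315/8, 85/2)

d6 = 51/2
d7 = 49/2
d8 = 93/2
d9 = 93/10
d10 = -151/8
endpoint = (315/8, 85/2)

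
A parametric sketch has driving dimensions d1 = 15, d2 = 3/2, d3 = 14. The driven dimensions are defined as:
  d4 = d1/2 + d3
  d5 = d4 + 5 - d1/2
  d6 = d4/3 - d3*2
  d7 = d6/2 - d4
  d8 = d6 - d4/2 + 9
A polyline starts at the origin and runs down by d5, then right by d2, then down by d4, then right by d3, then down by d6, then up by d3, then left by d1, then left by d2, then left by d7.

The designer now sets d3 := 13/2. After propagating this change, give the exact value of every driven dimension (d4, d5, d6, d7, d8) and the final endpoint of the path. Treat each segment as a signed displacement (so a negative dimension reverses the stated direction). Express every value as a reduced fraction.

Apply edit: d3 := 13/2
  d4 = d1/2 + d3 = 14
  d5 = d4 + 5 - d1/2 = 23/2
  d6 = d4/3 - d3*2 = -25/3
  d7 = d6/2 - d4 = -109/6
  d8 = d6 - d4/2 + 9 = -19/3
Walk from origin (0, 0):
  seg 1: down by d5 = 23/2 → (0, -23/2)
  seg 2: right by d2 = 3/2 → (3/2, -23/2)
  seg 3: down by d4 = 14 → (3/2, -51/2)
  seg 4: right by d3 = 13/2 → (8, -51/2)
  seg 5: down by d6 = -25/3 → (8, -103/6)
  seg 6: up by d3 = 13/2 → (8, -32/3)
  seg 7: left by d1 = 15 → (-7, -32/3)
  seg 8: left by d2 = 3/2 → (-17/2, -32/3)
  seg 9: left by d7 = -109/6 → (29/3, -32/3)

d4 = 14
d5 = 23/2
d6 = -25/3
d7 = -109/6
d8 = -19/3
endpoint = (29/3, -32/3)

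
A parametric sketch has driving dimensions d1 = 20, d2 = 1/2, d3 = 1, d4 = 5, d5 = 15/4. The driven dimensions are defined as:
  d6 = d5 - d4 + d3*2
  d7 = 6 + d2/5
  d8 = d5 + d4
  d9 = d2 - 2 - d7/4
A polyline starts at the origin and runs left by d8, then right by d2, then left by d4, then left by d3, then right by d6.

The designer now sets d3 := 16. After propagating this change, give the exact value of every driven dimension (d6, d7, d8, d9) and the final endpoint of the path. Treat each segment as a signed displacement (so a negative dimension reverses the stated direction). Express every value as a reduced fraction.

Apply edit: d3 := 16
  d6 = d5 - d4 + d3*2 = 123/4
  d7 = 6 + d2/5 = 61/10
  d8 = d5 + d4 = 35/4
  d9 = d2 - 2 - d7/4 = -121/40
Walk from origin (0, 0):
  seg 1: left by d8 = 35/4 → (-35/4, 0)
  seg 2: right by d2 = 1/2 → (-33/4, 0)
  seg 3: left by d4 = 5 → (-53/4, 0)
  seg 4: left by d3 = 16 → (-117/4, 0)
  seg 5: right by d6 = 123/4 → (3/2, 0)

d6 = 123/4
d7 = 61/10
d8 = 35/4
d9 = -121/40
endpoint = (3/2, 0)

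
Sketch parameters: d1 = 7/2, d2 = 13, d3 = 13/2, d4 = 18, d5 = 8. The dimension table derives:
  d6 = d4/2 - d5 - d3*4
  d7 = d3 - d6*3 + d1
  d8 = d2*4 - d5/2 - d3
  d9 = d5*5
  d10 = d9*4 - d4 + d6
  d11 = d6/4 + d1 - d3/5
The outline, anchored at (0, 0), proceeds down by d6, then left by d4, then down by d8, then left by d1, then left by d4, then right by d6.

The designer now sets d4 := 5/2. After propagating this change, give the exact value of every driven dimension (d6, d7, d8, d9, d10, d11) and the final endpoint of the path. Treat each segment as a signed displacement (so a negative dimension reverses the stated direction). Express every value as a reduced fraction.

Apply edit: d4 := 5/2
  d6 = d4/2 - d5 - d3*4 = -131/4
  d7 = d3 - d6*3 + d1 = 433/4
  d8 = d2*4 - d5/2 - d3 = 83/2
  d9 = d5*5 = 40
  d10 = d9*4 - d4 + d6 = 499/4
  d11 = d6/4 + d1 - d3/5 = -479/80
Walk from origin (0, 0):
  seg 1: down by d6 = -131/4 → (0, 131/4)
  seg 2: left by d4 = 5/2 → (-5/2, 131/4)
  seg 3: down by d8 = 83/2 → (-5/2, -35/4)
  seg 4: left by d1 = 7/2 → (-6, -35/4)
  seg 5: left by d4 = 5/2 → (-17/2, -35/4)
  seg 6: right by d6 = -131/4 → (-165/4, -35/4)

d6 = -131/4
d7 = 433/4
d8 = 83/2
d9 = 40
d10 = 499/4
d11 = -479/80
endpoint = (-165/4, -35/4)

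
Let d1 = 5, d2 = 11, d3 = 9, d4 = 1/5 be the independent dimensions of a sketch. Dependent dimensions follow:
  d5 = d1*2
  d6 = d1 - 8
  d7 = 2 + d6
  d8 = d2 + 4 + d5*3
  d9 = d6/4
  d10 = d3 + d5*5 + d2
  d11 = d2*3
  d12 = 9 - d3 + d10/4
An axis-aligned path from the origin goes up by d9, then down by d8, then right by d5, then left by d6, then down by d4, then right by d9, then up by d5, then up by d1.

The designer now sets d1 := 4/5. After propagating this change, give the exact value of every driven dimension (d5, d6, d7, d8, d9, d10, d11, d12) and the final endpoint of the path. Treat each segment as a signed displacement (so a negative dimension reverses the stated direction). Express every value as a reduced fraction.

Apply edit: d1 := 4/5
  d5 = d1*2 = 8/5
  d6 = d1 - 8 = -36/5
  d7 = 2 + d6 = -26/5
  d8 = d2 + 4 + d5*3 = 99/5
  d9 = d6/4 = -9/5
  d10 = d3 + d5*5 + d2 = 28
  d11 = d2*3 = 33
  d12 = 9 - d3 + d10/4 = 7
Walk from origin (0, 0):
  seg 1: up by d9 = -9/5 → (0, -9/5)
  seg 2: down by d8 = 99/5 → (0, -108/5)
  seg 3: right by d5 = 8/5 → (8/5, -108/5)
  seg 4: left by d6 = -36/5 → (44/5, -108/5)
  seg 5: down by d4 = 1/5 → (44/5, -109/5)
  seg 6: right by d9 = -9/5 → (7, -109/5)
  seg 7: up by d5 = 8/5 → (7, -101/5)
  seg 8: up by d1 = 4/5 → (7, -97/5)

d5 = 8/5
d6 = -36/5
d7 = -26/5
d8 = 99/5
d9 = -9/5
d10 = 28
d11 = 33
d12 = 7
endpoint = (7, -97/5)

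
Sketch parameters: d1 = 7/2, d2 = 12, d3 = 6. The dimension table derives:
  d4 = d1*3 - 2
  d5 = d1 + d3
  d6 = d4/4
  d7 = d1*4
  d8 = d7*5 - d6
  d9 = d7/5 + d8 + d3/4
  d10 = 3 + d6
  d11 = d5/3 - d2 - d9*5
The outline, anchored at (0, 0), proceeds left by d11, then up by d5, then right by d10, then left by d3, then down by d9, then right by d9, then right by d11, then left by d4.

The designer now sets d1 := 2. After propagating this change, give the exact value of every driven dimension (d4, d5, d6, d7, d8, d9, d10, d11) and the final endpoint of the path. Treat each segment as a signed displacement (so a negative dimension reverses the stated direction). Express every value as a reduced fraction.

Apply edit: d1 := 2
  d4 = d1*3 - 2 = 4
  d5 = d1 + d3 = 8
  d6 = d4/4 = 1
  d7 = d1*4 = 8
  d8 = d7*5 - d6 = 39
  d9 = d7/5 + d8 + d3/4 = 421/10
  d10 = 3 + d6 = 4
  d11 = d5/3 - d2 - d9*5 = -1319/6
Walk from origin (0, 0):
  seg 1: left by d11 = -1319/6 → (1319/6, 0)
  seg 2: up by d5 = 8 → (1319/6, 8)
  seg 3: right by d10 = 4 → (1343/6, 8)
  seg 4: left by d3 = 6 → (1307/6, 8)
  seg 5: down by d9 = 421/10 → (1307/6, -341/10)
  seg 6: right by d9 = 421/10 → (3899/15, -341/10)
  seg 7: right by d11 = -1319/6 → (401/10, -341/10)
  seg 8: left by d4 = 4 → (361/10, -341/10)

d4 = 4
d5 = 8
d6 = 1
d7 = 8
d8 = 39
d9 = 421/10
d10 = 4
d11 = -1319/6
endpoint = (361/10, -341/10)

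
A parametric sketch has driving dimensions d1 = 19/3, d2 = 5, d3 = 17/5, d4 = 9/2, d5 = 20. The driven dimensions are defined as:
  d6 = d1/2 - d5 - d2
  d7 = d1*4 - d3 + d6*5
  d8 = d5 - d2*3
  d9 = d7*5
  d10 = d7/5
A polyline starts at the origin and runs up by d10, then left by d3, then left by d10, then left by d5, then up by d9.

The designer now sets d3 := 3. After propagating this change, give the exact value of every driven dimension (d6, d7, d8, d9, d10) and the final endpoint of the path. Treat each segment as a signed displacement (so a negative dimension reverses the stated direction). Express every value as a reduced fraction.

Apply edit: d3 := 3
  d6 = d1/2 - d5 - d2 = -131/6
  d7 = d1*4 - d3 + d6*5 = -521/6
  d8 = d5 - d2*3 = 5
  d9 = d7*5 = -2605/6
  d10 = d7/5 = -521/30
Walk from origin (0, 0):
  seg 1: up by d10 = -521/30 → (0, -521/30)
  seg 2: left by d3 = 3 → (-3, -521/30)
  seg 3: left by d10 = -521/30 → (431/30, -521/30)
  seg 4: left by d5 = 20 → (-169/30, -521/30)
  seg 5: up by d9 = -2605/6 → (-169/30, -6773/15)

d6 = -131/6
d7 = -521/6
d8 = 5
d9 = -2605/6
d10 = -521/30
endpoint = (-169/30, -6773/15)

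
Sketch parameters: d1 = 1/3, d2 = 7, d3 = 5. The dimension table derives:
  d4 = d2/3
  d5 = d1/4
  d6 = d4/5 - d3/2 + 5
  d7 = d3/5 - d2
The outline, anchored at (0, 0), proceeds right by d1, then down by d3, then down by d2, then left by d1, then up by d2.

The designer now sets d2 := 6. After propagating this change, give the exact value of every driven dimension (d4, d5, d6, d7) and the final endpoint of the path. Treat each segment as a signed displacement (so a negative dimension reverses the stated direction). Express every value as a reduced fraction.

Apply edit: d2 := 6
  d4 = d2/3 = 2
  d5 = d1/4 = 1/12
  d6 = d4/5 - d3/2 + 5 = 29/10
  d7 = d3/5 - d2 = -5
Walk from origin (0, 0):
  seg 1: right by d1 = 1/3 → (1/3, 0)
  seg 2: down by d3 = 5 → (1/3, -5)
  seg 3: down by d2 = 6 → (1/3, -11)
  seg 4: left by d1 = 1/3 → (0, -11)
  seg 5: up by d2 = 6 → (0, -5)

d4 = 2
d5 = 1/12
d6 = 29/10
d7 = -5
endpoint = (0, -5)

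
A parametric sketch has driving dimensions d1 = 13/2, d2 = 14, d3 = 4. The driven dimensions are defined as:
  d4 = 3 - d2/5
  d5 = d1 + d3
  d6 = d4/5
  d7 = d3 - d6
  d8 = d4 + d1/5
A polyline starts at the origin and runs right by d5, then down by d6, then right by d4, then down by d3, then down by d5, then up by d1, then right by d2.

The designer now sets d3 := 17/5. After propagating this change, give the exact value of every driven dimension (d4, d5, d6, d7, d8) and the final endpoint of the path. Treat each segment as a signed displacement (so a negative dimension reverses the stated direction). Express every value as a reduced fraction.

d4 = 1/5
d5 = 99/10
d6 = 1/25
d7 = 84/25
d8 = 3/2
endpoint = (241/10, -171/25)

Apply edit: d3 := 17/5
  d4 = 3 - d2/5 = 1/5
  d5 = d1 + d3 = 99/10
  d6 = d4/5 = 1/25
  d7 = d3 - d6 = 84/25
  d8 = d4 + d1/5 = 3/2
Walk from origin (0, 0):
  seg 1: right by d5 = 99/10 → (99/10, 0)
  seg 2: down by d6 = 1/25 → (99/10, -1/25)
  seg 3: right by d4 = 1/5 → (101/10, -1/25)
  seg 4: down by d3 = 17/5 → (101/10, -86/25)
  seg 5: down by d5 = 99/10 → (101/10, -667/50)
  seg 6: up by d1 = 13/2 → (101/10, -171/25)
  seg 7: right by d2 = 14 → (241/10, -171/25)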